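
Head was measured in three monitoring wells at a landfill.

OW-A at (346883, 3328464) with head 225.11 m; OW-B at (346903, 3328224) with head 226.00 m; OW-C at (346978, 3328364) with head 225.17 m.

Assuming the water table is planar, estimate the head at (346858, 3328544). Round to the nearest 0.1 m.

224.9 m

With h = a·x + b·y + c and OW-A as origin, the differences give:
  20·a + (-240)·b = +0.89
  95·a + (-100)·b = +0.06
Eliminate b (×(-100) and ×(-240), subtract): 20800·a = -74.600 → a = ∂h/∂x = -0.003587
Back-substitute: b = ∂h/∂y = -0.004007.
h(346858, 3328544) = 225.11 + (-0.003587)·(-25) + (-0.004007)·(80) = 225.11 +0.090 -0.321 = 224.879 m.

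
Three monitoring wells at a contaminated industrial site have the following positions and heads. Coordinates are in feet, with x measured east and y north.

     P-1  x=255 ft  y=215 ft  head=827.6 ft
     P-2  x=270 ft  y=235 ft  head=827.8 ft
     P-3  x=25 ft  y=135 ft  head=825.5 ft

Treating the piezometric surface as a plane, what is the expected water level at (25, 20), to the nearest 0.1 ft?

Three-point gradient (reference P-1): Δ to P-2 = (15, 20, +0.2), Δ to P-3 = (-230, -80, -2.1).
∂h/∂x = +0.007647, ∂h/∂y = +0.004265 (det = 3400).
h(25, 20) = 827.6 + (+0.007647)·(-230) + (+0.004265)·(-195) = 827.6 -1.759 -0.832 = 825.010 ft.

825.0 ft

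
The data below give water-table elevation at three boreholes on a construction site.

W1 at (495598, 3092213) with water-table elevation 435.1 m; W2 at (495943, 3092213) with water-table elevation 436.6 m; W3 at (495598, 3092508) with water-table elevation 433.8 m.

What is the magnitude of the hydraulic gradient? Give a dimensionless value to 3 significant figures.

0.00619

∂h/∂x = (436.6 − 435.1) / (495943 − 495598) = +0.004348
∂h/∂y = (433.8 − 435.1) / (3092508 − 3092213) = -0.004407
|∇h| = √(0.004348² + -0.004407²) = 0.006191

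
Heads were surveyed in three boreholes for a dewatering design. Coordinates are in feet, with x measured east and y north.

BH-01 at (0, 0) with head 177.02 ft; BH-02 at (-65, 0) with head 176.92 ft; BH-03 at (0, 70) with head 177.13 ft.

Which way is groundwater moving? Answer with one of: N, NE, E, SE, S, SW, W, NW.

∂h/∂x = (176.92 − 177.02) / (-65 − 0) = +0.001538
∂h/∂y = (177.13 − 177.02) / (70 − 0) = +0.001571
Flow = −∇h = (-0.001538 east, -0.001571 north), which points southwest.

SW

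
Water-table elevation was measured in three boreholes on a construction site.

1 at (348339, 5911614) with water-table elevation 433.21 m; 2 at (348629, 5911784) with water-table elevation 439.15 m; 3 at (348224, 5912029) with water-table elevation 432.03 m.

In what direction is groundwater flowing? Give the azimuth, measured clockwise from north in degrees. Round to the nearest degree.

Three-point gradient (reference 1): Δ to 2 = (290, 170, +5.94), Δ to 3 = (-115, 415, -1.18).
∂h/∂x = +0.01905, ∂h/∂y = +0.002437 (det = 139900).
Flow direction (−∇h) has components (-0.01905 E, -0.002437 N).
Azimuth = atan2(E, N) = atan2(-0.01905, -0.002437) = 262.7° ≈ 263°.

263°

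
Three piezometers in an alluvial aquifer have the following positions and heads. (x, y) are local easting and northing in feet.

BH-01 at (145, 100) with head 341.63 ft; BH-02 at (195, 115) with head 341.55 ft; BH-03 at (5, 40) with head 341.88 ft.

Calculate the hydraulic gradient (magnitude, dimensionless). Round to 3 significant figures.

0.00186

Taking BH-01 as reference: BH-02−BH-01 = (50, 15, -0.08); BH-03−BH-01 = (-140, -60, +0.25).
Solve a·Δx + b·Δy = Δh: det = 50·(-60) − (-140)·15 = -900.
∂h/∂x = [(-0.08)·(-60) − (+0.25)·15] / -900 = -0.001167
∂h/∂y = [50·(+0.25) − (-140)·(-0.08)] / -900 = -0.001444
|∇h| = √(-0.001167² + -0.001444²) = 0.001857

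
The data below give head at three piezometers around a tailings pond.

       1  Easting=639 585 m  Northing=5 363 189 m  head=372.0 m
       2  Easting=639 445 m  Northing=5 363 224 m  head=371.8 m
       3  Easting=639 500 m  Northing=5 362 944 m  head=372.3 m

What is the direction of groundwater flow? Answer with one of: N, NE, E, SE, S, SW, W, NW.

NW

With h = a·x + b·y + c and 1 as origin, the differences give:
  (-140)·a + 35·b = -0.2
  (-85)·a + (-245)·b = +0.3
Eliminate b (×(-245) and ×35, subtract): 37275·a = 38.50 → a = ∂h/∂x = +0.001033
Back-substitute: b = ∂h/∂y = -0.001583.
Flow = −∇h = (-0.001033 east, +0.001583 north), which points northwest.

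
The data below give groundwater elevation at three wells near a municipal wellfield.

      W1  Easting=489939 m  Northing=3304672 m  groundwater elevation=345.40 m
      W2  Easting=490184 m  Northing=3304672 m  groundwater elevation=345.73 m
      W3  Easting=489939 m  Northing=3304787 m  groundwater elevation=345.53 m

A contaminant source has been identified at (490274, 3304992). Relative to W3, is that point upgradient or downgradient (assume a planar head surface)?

∂h/∂x = (345.73 − 345.40) / (490184 − 489939) = +0.001347
∂h/∂y = (345.53 − 345.40) / (3304787 − 3304672) = +0.001130
Head at (490274, 3304992) = 345.40 + (+0.001347)·(335) + (+0.001130)·(320) = 346.21 m.
That is higher than the 345.53 m at W3, so the point is upgradient.

upgradient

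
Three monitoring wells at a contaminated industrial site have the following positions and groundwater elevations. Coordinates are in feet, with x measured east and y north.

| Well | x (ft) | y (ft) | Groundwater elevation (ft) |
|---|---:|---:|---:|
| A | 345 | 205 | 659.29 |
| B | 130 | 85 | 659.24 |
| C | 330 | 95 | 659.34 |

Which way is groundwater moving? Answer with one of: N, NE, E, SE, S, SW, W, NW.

With h = a·x + b·y + c and A as origin, the differences give:
  (-215)·a + (-120)·b = -0.05
  (-15)·a + (-110)·b = +0.05
Eliminate b (×(-110) and ×(-120), subtract): 21850·a = 11.500 → a = ∂h/∂x = +0.0005263
Back-substitute: b = ∂h/∂y = -0.0005263.
Flow = −∇h = (-0.0005263 east, +0.0005263 north), which points northwest.

NW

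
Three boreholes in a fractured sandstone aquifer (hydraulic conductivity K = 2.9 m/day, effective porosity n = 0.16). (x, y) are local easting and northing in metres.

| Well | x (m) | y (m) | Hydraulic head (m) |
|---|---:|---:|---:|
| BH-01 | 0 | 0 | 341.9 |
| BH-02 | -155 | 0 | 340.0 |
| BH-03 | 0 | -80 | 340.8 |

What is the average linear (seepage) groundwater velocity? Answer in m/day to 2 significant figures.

∂h/∂x = (340.0 − 341.9) / (-155 − 0) = +0.01226
∂h/∂y = (340.8 − 341.9) / (-80 − 0) = +0.01375
|∇h| = √(0.01226² + 0.01375²) = 0.01842
Seepage velocity v = K·i/n = 2.9 × 0.01842 / 0.16 = 0.3339 m/day.

0.33 m/day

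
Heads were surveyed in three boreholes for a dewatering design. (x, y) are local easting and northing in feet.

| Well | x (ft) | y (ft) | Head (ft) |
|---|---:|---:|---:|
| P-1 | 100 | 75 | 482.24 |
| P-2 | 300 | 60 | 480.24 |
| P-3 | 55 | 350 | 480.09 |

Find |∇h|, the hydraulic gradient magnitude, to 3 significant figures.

With h = a·x + b·y + c and P-1 as origin, the differences give:
  200·a + (-15)·b = -2.00
  (-45)·a + 275·b = -2.15
Eliminate b (×275 and ×(-15), subtract): 54325·a = -582.250 → a = ∂h/∂x = -0.01072
Back-substitute: b = ∂h/∂y = -0.009572.
|∇h| = √(-0.01072² + -0.009572²) = 0.01437

0.0144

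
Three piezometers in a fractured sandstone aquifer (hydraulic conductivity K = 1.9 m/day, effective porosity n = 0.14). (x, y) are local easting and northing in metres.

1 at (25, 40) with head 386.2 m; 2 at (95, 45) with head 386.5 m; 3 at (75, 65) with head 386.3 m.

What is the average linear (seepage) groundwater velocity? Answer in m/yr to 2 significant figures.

Three-point gradient (reference 1): Δ to 2 = (70, 5, +0.3), Δ to 3 = (50, 25, +0.1).
∂h/∂x = +0.004667, ∂h/∂y = -0.005333 (det = 1500).
|∇h| = √(0.004667² + -0.005333²) = 0.007087
Seepage velocity v = K·i/n = 1.9 × 0.007087 / 0.14 = 0.09618 m/day = 35.13 m/yr.

35 m/yr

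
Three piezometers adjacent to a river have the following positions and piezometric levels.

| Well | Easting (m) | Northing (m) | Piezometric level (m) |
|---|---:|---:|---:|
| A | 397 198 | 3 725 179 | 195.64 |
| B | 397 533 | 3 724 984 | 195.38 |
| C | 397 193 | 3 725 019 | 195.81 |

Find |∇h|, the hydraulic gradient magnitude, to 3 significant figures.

Taking A as reference: B−A = (335, -195, -0.26); C−A = (-5, -160, +0.17).
Solve a·Δx + b·Δy = Δh: det = 335·(-160) − (-5)·(-195) = -54575.
∂h/∂x = [(-0.26)·(-160) − (+0.17)·(-195)] / -54575 = -0.001370
∂h/∂y = [335·(+0.17) − (-5)·(-0.26)] / -54575 = -0.001020
|∇h| = √(-0.001370² + -0.001020²) = 0.001708

0.00171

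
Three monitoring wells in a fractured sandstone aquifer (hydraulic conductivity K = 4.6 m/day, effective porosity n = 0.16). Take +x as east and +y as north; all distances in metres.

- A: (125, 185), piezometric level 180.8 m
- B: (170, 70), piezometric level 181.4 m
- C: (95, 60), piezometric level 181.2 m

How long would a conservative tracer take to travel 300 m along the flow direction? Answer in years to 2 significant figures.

With h = a·x + b·y + c and A as origin, the differences give:
  45·a + (-115)·b = +0.6
  (-30)·a + (-125)·b = +0.4
Eliminate b (×(-125) and ×(-115), subtract): -9075·a = -29.00 → a = ∂h/∂x = +0.003196
Back-substitute: b = ∂h/∂y = -0.003967.
|∇h| = √(0.003196² + -0.003967²) = 0.005094
Seepage velocity v = K·i/n = 4.6 × 0.005094 / 0.16 = 0.1465 m/day.
t = 300 / 0.1465 = 2048 days = 5.61 years.

5.6 years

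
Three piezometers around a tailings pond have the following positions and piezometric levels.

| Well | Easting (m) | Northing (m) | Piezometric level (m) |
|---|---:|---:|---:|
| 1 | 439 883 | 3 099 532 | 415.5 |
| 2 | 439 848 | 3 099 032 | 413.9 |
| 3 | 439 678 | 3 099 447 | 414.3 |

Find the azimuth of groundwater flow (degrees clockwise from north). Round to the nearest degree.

238°

With h = a·x + b·y + c and 1 as origin, the differences give:
  (-35)·a + (-500)·b = -1.6
  (-205)·a + (-85)·b = -1.2
Eliminate b (×(-85) and ×(-500), subtract): -99525·a = -464.00 → a = ∂h/∂x = +0.004662
Back-substitute: b = ∂h/∂y = +0.002874.
Flow direction (−∇h) has components (-0.004662 E, -0.002874 N).
Azimuth = atan2(E, N) = atan2(-0.004662, -0.002874) = 238.4° ≈ 238°.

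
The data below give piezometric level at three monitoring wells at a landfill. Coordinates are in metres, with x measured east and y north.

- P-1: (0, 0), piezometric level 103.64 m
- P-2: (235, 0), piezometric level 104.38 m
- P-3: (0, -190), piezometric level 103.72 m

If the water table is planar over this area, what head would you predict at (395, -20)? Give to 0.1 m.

104.9 m

∂h/∂x = (104.38 − 103.64) / (235 − 0) = +0.003149
∂h/∂y = (103.72 − 103.64) / (-190 − 0) = -0.0004211
h(395, -20) = 103.64 + (+0.003149)·(395) + (-0.0004211)·(-20) = 103.64 +1.244 +0.008 = 104.892 m.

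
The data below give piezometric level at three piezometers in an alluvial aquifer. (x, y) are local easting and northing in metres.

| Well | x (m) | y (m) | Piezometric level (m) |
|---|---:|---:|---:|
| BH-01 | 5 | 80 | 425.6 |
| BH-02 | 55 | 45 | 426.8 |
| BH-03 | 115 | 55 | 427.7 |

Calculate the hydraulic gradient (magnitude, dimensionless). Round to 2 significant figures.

With h = a·x + b·y + c and BH-01 as origin, the differences give:
  50·a + (-35)·b = +1.2
  110·a + (-25)·b = +2.1
Eliminate b (×(-25) and ×(-35), subtract): 2600·a = 43.50 → a = ∂h/∂x = +0.01673
Back-substitute: b = ∂h/∂y = -0.01038.
|∇h| = √(0.01673² + -0.01038²) = 0.01969

0.020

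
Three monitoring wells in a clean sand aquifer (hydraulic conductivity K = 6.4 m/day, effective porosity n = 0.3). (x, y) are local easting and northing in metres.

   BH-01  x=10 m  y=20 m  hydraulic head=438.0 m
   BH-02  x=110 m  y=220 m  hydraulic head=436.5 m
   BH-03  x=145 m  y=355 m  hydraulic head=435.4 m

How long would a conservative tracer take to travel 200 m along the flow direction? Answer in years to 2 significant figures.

2.8 years

With h = a·x + b·y + c and BH-01 as origin, the differences give:
  100·a + 200·b = -1.5
  135·a + 335·b = -2.6
Eliminate b (×335 and ×200, subtract): 6500·a = 17.50 → a = ∂h/∂x = +0.002692
Back-substitute: b = ∂h/∂y = -0.008846.
|∇h| = √(0.002692² + -0.008846²) = 0.009247
Seepage velocity v = K·i/n = 6.4 × 0.009247 / 0.3 = 0.1973 m/day.
t = 200 / 0.1973 = 1014 days = 2.78 years.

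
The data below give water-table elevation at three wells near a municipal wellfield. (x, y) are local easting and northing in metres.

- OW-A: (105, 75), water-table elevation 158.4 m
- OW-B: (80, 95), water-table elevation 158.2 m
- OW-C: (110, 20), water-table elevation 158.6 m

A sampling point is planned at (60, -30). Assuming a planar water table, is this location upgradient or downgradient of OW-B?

Differences from OW-A: to OW-B (Δx, Δy, Δh) = (-25, 20, -0.2); to OW-C = (5, -55, +0.2).
Determinant of the coordinate differences = (-25)·(-55) − 5·20 = 1275.
∂h/∂x = [(-0.2)·(-55) − (+0.2)·20] / 1275 = +0.005490
∂h/∂y = [(-25)·(+0.2) − 5·(-0.2)] / 1275 = -0.003137
Head at (60, -30) = 158.4 + (+0.005490)·(-45) + (-0.003137)·(-105) = 158.48 m.
That is higher than the 158.2 m at OW-B, so the point is upgradient.

upgradient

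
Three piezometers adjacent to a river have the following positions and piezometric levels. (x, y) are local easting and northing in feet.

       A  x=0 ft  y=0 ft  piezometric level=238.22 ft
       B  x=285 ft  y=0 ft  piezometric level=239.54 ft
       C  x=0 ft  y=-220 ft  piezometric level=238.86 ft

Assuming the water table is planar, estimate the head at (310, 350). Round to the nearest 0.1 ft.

238.6 ft

∂h/∂x = (239.54 − 238.22) / (285 − 0) = +0.004632
∂h/∂y = (238.86 − 238.22) / (-220 − 0) = -0.002909
h(310, 350) = 238.22 + (+0.004632)·(310) + (-0.002909)·(350) = 238.22 +1.436 -1.018 = 238.638 ft.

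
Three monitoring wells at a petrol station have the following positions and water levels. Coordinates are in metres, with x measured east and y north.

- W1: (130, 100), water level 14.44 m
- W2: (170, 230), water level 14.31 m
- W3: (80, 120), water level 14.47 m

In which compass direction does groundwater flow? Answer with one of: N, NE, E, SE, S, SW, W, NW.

NE

With h = a·x + b·y + c and W1 as origin, the differences give:
  40·a + 130·b = -0.13
  (-50)·a + 20·b = +0.03
Eliminate b (×20 and ×130, subtract): 7300·a = -6.500 → a = ∂h/∂x = -0.0008904
Back-substitute: b = ∂h/∂y = -0.0007260.
Flow = −∇h = (+0.0008904 east, +0.0007260 north), which points northeast.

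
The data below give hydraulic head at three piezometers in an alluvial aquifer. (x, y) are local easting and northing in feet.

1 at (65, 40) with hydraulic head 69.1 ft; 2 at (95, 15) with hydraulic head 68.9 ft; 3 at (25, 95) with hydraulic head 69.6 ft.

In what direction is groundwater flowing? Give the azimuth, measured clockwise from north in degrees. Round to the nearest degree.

192°

Differences from 1: to 2 (Δx, Δy, Δh) = (30, -25, -0.2); to 3 = (-40, 55, +0.5).
Determinant of the coordinate differences = 30·55 − (-40)·(-25) = 650.
∂h/∂x = [(-0.2)·55 − (+0.5)·(-25)] / 650 = +0.002308
∂h/∂y = [30·(+0.5) − (-40)·(-0.2)] / 650 = +0.01077
Flow direction (−∇h) has components (-0.002308 E, -0.01077 N).
Azimuth = atan2(E, N) = atan2(-0.002308, -0.01077) = 192.1° ≈ 192°.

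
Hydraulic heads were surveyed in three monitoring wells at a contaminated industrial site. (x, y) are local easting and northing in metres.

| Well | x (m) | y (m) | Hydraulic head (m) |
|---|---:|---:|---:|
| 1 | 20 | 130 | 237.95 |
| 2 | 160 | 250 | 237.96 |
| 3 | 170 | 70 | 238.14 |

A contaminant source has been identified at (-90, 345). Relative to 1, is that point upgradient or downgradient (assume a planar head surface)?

downgradient

With h = a·x + b·y + c and 1 as origin, the differences give:
  140·a + 120·b = +0.01
  150·a + (-60)·b = +0.19
Eliminate b (×(-60) and ×120, subtract): -26400·a = -23.400 → a = ∂h/∂x = +0.0008864
Back-substitute: b = ∂h/∂y = -0.0009508.
Head at (-90, 345) = 237.95 + (+0.0008864)·(-110) + (-0.0009508)·(215) = 237.65 m.
That is lower than the 237.95 m at 1, so the point is downgradient.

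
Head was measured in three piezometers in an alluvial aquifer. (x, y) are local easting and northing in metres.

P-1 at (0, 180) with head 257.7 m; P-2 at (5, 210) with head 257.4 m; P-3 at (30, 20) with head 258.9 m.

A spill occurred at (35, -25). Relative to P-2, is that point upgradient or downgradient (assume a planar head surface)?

Differences from P-1: to P-2 (Δx, Δy, Δh) = (5, 30, -0.3); to P-3 = (30, -160, +1.2).
Determinant of the coordinate differences = 5·(-160) − 30·30 = -1700.
∂h/∂x = [(-0.3)·(-160) − (+1.2)·30] / -1700 = -0.007059
∂h/∂y = [5·(+1.2) − 30·(-0.3)] / -1700 = -0.008824
Head at (35, -25) = 257.7 + (-0.007059)·(35) + (-0.008824)·(-205) = 259.26 m.
That is higher than the 257.4 m at P-2, so the point is upgradient.

upgradient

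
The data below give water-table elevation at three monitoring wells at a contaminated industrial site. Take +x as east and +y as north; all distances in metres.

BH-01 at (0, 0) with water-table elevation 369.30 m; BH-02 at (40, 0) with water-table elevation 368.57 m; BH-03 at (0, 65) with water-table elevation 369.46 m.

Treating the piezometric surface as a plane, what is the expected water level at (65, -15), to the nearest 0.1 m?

368.1 m

∂h/∂x = (368.57 − 369.30) / (40 − 0) = -0.01825
∂h/∂y = (369.46 − 369.30) / (65 − 0) = +0.002462
h(65, -15) = 369.30 + (-0.01825)·(65) + (+0.002462)·(-15) = 369.30 -1.186 -0.037 = 368.077 m.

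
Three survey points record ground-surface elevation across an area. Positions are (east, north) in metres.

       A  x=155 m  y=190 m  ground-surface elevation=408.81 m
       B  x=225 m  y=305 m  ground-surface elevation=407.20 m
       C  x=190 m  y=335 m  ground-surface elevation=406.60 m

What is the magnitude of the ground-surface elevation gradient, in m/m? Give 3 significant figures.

0.0164 m/m

With z = a·x + b·y + c and A as origin, the differences give:
  70·a + 115·b = -1.61
  35·a + 145·b = -2.21
Eliminate b (×145 and ×115, subtract): 6125·a = 20.700 → a = ∂z/∂x = +0.003380
Back-substitute: b = ∂z/∂y = -0.01606.
|∇f| = √(0.003380² + -0.01606²) = 0.01641 m/m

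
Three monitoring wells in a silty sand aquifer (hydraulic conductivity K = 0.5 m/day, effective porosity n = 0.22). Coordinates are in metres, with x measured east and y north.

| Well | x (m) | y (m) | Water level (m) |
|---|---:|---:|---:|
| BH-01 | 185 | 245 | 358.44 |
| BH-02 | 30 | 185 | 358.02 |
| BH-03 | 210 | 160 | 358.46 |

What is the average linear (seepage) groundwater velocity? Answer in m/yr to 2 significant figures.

2.1 m/yr

With h = a·x + b·y + c and BH-01 as origin, the differences give:
  (-155)·a + (-60)·b = -0.42
  25·a + (-85)·b = +0.02
Eliminate b (×(-85) and ×(-60), subtract): 14675·a = 36.900 → a = ∂h/∂x = +0.002514
Back-substitute: b = ∂h/∂y = +0.0005043.
|∇h| = √(0.002514² + 0.0005043²) = 0.002564
Seepage velocity v = K·i/n = 0.5 × 0.002564 / 0.22 = 0.005827 m/day = 2.128 m/yr.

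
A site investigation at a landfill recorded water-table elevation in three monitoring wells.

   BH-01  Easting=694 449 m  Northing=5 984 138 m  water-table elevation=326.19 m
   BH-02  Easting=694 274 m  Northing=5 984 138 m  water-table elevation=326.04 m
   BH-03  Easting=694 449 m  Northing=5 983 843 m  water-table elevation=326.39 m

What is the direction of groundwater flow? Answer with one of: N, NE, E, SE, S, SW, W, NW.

NW

∂h/∂x = (326.04 − 326.19) / (694274 − 694449) = +0.0008571
∂h/∂y = (326.39 − 326.19) / (5983843 − 5984138) = -0.0006780
Flow = −∇h = (-0.0008571 east, +0.0006780 north), which points northwest.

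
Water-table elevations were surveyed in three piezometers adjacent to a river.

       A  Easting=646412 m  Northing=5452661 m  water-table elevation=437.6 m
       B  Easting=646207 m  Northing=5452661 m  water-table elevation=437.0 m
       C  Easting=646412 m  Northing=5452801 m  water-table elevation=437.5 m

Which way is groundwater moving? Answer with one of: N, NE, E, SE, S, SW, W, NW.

∂h/∂x = (437.0 − 437.6) / (646207 − 646412) = +0.002927
∂h/∂y = (437.5 − 437.6) / (5452801 − 5452661) = -0.0007143
Flow = −∇h = (-0.002927 east, +0.0007143 north), which points west.

W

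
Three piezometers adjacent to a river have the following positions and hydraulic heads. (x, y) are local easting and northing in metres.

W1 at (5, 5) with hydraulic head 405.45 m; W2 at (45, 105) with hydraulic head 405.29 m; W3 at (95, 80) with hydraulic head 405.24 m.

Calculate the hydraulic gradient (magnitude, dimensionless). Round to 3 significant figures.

0.00180

Three-point gradient (reference W1): Δ to W2 = (40, 100, -0.16), Δ to W3 = (90, 75, -0.21).
∂h/∂x = -0.001500, ∂h/∂y = -0.0010000 (det = -6000).
|∇h| = √(-0.001500² + -0.0010000²) = 0.001803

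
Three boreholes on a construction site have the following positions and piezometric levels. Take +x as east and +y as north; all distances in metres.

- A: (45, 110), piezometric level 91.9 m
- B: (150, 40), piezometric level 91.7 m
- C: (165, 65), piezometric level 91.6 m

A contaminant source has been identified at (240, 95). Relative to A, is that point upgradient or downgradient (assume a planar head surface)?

Taking A as reference: B−A = (105, -70, -0.2); C−A = (120, -45, -0.3).
Determinant of the coordinate differences = 105·(-45) − 120·(-70) = 3675.
∂h/∂x = [(-0.2)·(-45) − (-0.3)·(-70)] / 3675 = -0.003265
∂h/∂y = [105·(-0.3) − 120·(-0.2)] / 3675 = -0.002041
Head at (240, 95) = 91.9 + (-0.003265)·(195) + (-0.002041)·(-15) = 91.29 m.
That is lower than the 91.9 m at A, so the point is downgradient.

downgradient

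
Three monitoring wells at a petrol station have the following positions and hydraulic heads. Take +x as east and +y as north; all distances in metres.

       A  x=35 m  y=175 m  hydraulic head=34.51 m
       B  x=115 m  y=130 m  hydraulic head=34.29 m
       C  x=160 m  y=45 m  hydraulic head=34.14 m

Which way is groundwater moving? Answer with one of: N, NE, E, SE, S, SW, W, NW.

E

Taking A as reference: B−A = (80, -45, -0.22); C−A = (125, -130, -0.37).
Solve a·Δx + b·Δy = Δh: det = 80·(-130) − 125·(-45) = -4775.
∂h/∂x = [(-0.22)·(-130) − (-0.37)·(-45)] / -4775 = -0.002503
∂h/∂y = [80·(-0.37) − 125·(-0.22)] / -4775 = +0.0004398
Flow = −∇h = (+0.002503 east, -0.0004398 north), which points east.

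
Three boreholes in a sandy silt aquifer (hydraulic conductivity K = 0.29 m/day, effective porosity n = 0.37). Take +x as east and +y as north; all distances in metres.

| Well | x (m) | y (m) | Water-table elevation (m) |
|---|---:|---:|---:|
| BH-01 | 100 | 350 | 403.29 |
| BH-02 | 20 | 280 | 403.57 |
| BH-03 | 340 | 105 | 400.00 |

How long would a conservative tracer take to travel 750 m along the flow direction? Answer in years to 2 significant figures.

270 years

Taking BH-01 as reference: BH-02−BH-01 = (-80, -70, +0.28); BH-03−BH-01 = (240, -245, -3.29).
Solve a·Δx + b·Δy = Δh: det = (-80)·(-245) − 240·(-70) = 36400.
∂h/∂x = [(+0.28)·(-245) − (-3.29)·(-70)] / 36400 = -0.008212
∂h/∂y = [(-80)·(-3.29) − 240·(+0.28)] / 36400 = +0.005385
|∇h| = √(-0.008212² + 0.005385²) = 0.00982
Seepage velocity v = K·i/n = 0.29 × 0.00982 / 0.37 = 0.007697 m/day.
t = 750 / 0.007697 = 9.744e+04 days = 267 years.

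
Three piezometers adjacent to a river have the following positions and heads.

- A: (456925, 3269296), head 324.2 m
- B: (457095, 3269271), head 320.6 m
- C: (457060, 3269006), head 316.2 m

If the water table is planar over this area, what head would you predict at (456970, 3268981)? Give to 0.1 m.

Differences from A: to B (Δx, Δy, Δh) = (170, -25, -3.6); to C = (135, -290, -8.0).
Solve a·Δx + b·Δy = Δh: det = 170·(-290) − 135·(-25) = -45925.
∂h/∂x = [(-3.6)·(-290) − (-8.0)·(-25)] / -45925 = -0.01838
∂h/∂y = [170·(-8.0) − 135·(-3.6)] / -45925 = +0.01903
h(456970, 3268981) = 324.2 + (-0.01838)·(45) + (+0.01903)·(-315) = 324.2 -0.827 -5.995 = 317.378 m.

317.4 m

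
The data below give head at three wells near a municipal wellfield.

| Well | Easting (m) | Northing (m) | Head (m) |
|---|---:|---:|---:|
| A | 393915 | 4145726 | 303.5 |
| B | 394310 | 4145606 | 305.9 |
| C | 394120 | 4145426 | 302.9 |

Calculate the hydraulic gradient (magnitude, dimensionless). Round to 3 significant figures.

With h = a·x + b·y + c and A as origin, the differences give:
  395·a + (-120)·b = +2.4
  205·a + (-300)·b = -0.6
Eliminate b (×(-300) and ×(-120), subtract): -93900·a = -792.00 → a = ∂h/∂x = +0.008435
Back-substitute: b = ∂h/∂y = +0.007764.
|∇h| = √(0.008435² + 0.007764²) = 0.01146

0.0115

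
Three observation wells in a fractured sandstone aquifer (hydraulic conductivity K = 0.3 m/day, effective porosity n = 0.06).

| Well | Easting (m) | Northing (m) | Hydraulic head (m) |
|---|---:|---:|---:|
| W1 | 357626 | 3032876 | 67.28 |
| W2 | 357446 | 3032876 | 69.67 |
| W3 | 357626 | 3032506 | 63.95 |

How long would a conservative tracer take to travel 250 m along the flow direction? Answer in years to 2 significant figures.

8.5 years

∂h/∂x = (69.67 − 67.28) / (357446 − 357626) = -0.01328
∂h/∂y = (63.95 − 67.28) / (3032506 − 3032876) = +0.009000
|∇h| = √(-0.01328² + 0.009000²) = 0.01604
Seepage velocity v = K·i/n = 0.3 × 0.01604 / 0.06 = 0.0802 m/day.
t = 250 / 0.0802 = 3117 days = 8.53 years.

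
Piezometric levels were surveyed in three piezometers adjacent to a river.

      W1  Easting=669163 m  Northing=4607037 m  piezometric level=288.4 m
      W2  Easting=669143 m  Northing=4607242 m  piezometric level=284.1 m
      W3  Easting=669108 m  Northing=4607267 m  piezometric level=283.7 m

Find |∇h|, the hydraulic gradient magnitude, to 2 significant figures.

With h = a·x + b·y + c and W1 as origin, the differences give:
  (-20)·a + 205·b = -4.3
  (-55)·a + 230·b = -4.7
Eliminate b (×230 and ×205, subtract): 6675·a = -25.50 → a = ∂h/∂x = -0.003820
Back-substitute: b = ∂h/∂y = -0.02135.
|∇h| = √(-0.003820² + -0.02135²) = 0.02169

0.022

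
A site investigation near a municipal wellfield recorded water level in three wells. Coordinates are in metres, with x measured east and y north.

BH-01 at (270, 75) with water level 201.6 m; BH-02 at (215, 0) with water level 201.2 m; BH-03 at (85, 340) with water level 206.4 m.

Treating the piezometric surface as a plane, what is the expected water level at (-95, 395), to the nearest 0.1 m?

Three-point gradient (reference BH-01): Δ to BH-02 = (-55, -75, -0.4), Δ to BH-03 = (-185, 265, +4.8).
∂h/∂x = -0.008928, ∂h/∂y = +0.01188 (det = -28450).
h(-95, 395) = 201.6 + (-0.008928)·(-365) + (+0.01188)·(320) = 201.6 +3.259 +3.802 = 208.660 m.

208.7 m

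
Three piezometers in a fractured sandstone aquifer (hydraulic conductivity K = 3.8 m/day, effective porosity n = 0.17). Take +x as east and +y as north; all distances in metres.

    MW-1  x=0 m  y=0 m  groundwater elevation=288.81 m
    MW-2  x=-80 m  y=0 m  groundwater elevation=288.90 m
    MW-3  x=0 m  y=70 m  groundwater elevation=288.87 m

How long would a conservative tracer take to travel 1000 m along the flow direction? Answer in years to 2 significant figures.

87 years

∂h/∂x = (288.90 − 288.81) / (-80 − 0) = -0.001125
∂h/∂y = (288.87 − 288.81) / (70 − 0) = +0.0008571
|∇h| = √(-0.001125² + 0.0008571²) = 0.001414
Seepage velocity v = K·i/n = 3.8 × 0.001414 / 0.17 = 0.03161 m/day.
t = 1000 / 0.03161 = 3.164e+04 days = 86.6 years.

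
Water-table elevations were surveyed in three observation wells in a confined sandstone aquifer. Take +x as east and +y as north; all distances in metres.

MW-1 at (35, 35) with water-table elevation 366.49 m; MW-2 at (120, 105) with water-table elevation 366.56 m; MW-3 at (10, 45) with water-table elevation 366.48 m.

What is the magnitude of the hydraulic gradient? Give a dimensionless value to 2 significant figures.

0.00064

With h = a·x + b·y + c and MW-1 as origin, the differences give:
  85·a + 70·b = +0.07
  (-25)·a + 10·b = -0.01
Eliminate b (×10 and ×70, subtract): 2600·a = 1.400 → a = ∂h/∂x = +0.0005385
Back-substitute: b = ∂h/∂y = +0.0003462.
|∇h| = √(0.0005385² + 0.0003462²) = 0.0006402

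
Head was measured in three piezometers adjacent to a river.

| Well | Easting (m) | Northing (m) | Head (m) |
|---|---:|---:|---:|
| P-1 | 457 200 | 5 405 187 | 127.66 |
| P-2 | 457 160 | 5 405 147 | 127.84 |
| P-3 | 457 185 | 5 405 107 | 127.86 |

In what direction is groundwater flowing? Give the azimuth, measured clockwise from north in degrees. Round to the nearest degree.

050°

Taking P-1 as reference: P-2−P-1 = (-40, -40, +0.18); P-3−P-1 = (-15, -80, +0.20).
Determinant of the coordinate differences = (-40)·(-80) − (-15)·(-40) = 2600.
∂h/∂x = [(+0.18)·(-80) − (+0.20)·(-40)] / 2600 = -0.002462
∂h/∂y = [(-40)·(+0.20) − (-15)·(+0.18)] / 2600 = -0.002038
Flow direction (−∇h) has components (+0.002462 E, +0.002038 N).
Azimuth = atan2(E, N) = atan2(+0.002462, +0.002038) = 50.4° ≈ 050°.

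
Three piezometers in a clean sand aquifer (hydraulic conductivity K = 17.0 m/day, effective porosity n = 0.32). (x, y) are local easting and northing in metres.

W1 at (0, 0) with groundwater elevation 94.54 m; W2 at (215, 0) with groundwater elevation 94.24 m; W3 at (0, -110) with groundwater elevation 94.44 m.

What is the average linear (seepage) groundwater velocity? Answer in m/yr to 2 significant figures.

∂h/∂x = (94.24 − 94.54) / (215 − 0) = -0.001395
∂h/∂y = (94.44 − 94.54) / (-110 − 0) = +0.0009091
|∇h| = √(-0.001395² + 0.0009091²) = 0.001665
Seepage velocity v = K·i/n = 17.0 × 0.001665 / 0.32 = 0.08845 m/day = 32.31 m/yr.

32 m/yr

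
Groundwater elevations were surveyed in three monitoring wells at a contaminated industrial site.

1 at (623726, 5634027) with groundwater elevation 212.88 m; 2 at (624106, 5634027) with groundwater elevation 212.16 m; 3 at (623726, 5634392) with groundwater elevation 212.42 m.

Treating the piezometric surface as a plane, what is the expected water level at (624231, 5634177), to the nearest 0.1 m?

∂h/∂x = (212.16 − 212.88) / (624106 − 623726) = -0.001895
∂h/∂y = (212.42 − 212.88) / (5634392 − 5634027) = -0.001260
h(624231, 5634177) = 212.88 + (-0.001895)·(505) + (-0.001260)·(150) = 212.88 -0.957 -0.189 = 211.734 m.

211.7 m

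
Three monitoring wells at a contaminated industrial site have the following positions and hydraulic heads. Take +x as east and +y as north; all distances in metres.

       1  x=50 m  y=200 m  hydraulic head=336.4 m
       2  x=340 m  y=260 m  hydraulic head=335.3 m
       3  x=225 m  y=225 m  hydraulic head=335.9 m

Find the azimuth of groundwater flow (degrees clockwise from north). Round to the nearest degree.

003°

Differences from 1: to 2 (Δx, Δy, Δh) = (290, 60, -1.1); to 3 = (175, 25, -0.5).
Determinant of the coordinate differences = 290·25 − 175·60 = -3250.
∂h/∂x = [(-1.1)·25 − (-0.5)·60] / -3250 = -0.0007692
∂h/∂y = [290·(-0.5) − 175·(-1.1)] / -3250 = -0.01462
Flow direction (−∇h) has components (+0.0007692 E, +0.01462 N).
Azimuth = atan2(E, N) = atan2(+0.0007692, +0.01462) = 3.0° ≈ 003°.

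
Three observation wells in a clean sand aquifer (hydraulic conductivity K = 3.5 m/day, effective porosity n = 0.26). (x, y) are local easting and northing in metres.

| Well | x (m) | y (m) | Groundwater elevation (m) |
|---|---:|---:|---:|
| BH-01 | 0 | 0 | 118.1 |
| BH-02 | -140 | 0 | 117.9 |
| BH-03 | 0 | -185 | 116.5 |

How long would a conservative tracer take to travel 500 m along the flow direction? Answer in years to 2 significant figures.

∂h/∂x = (117.9 − 118.1) / (-140 − 0) = +0.001429
∂h/∂y = (116.5 − 118.1) / (-185 − 0) = +0.008649
|∇h| = √(0.001429² + 0.008649²) = 0.008766
Seepage velocity v = K·i/n = 3.5 × 0.008766 / 0.26 = 0.118 m/day.
t = 500 / 0.118 = 4237 days = 11.6 years.

12 years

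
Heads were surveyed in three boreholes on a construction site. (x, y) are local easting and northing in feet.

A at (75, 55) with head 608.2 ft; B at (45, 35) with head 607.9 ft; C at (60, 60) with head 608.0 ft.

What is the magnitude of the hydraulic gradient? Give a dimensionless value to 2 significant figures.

0.013

Differences from A: to B (Δx, Δy, Δh) = (-30, -20, -0.3); to C = (-15, 5, -0.2).
Determinant of the coordinate differences = (-30)·5 − (-15)·(-20) = -450.
∂h/∂x = [(-0.3)·5 − (-0.2)·(-20)] / -450 = +0.01222
∂h/∂y = [(-30)·(-0.2) − (-15)·(-0.3)] / -450 = -0.003333
|∇h| = √(0.01222² + -0.003333²) = 0.01267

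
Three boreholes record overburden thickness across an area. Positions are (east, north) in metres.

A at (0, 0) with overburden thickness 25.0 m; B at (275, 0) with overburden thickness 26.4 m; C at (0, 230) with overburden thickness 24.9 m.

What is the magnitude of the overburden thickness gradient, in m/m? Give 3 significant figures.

∂d/∂x = (26.4 − 25.0) / (275 − 0) = +0.005091
∂d/∂y = (24.9 − 25.0) / (230 − 0) = -0.0004348
|∇f| = √(0.005091² + -0.0004348²) = 0.00511 m/m

0.00511 m/m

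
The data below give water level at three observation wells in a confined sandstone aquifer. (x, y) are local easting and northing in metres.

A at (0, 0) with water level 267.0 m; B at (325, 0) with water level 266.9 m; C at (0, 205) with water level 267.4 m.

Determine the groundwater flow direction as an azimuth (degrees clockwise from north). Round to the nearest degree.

∂h/∂x = (266.9 − 267.0) / (325 − 0) = -0.0003077
∂h/∂y = (267.4 − 267.0) / (205 − 0) = +0.001951
Flow direction (−∇h) has components (+0.0003077 E, -0.001951 N).
Azimuth = atan2(E, N) = atan2(+0.0003077, -0.001951) = 171.0° ≈ 171°.

171°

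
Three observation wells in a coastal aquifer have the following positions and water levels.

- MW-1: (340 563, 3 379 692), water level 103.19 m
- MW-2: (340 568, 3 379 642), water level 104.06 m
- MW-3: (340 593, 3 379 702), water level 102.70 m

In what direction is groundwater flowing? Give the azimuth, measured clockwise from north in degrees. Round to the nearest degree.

029°

Differences from MW-1: to MW-2 (Δx, Δy, Δh) = (5, -50, +0.87); to MW-3 = (30, 10, -0.49).
Solve a·Δx + b·Δy = Δh: det = 5·10 − 30·(-50) = 1550.
∂h/∂x = [(+0.87)·10 − (-0.49)·(-50)] / 1550 = -0.01019
∂h/∂y = [5·(-0.49) − 30·(+0.87)] / 1550 = -0.01842
Flow direction (−∇h) has components (+0.01019 E, +0.01842 N).
Azimuth = atan2(E, N) = atan2(+0.01019, +0.01842) = 29.0° ≈ 029°.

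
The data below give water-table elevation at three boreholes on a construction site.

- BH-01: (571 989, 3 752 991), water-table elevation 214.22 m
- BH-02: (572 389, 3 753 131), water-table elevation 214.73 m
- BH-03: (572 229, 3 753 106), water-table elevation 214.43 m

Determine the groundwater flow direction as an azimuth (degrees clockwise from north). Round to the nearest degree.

323°

Differences from BH-01: to BH-02 (Δx, Δy, Δh) = (400, 140, +0.51); to BH-03 = (240, 115, +0.21).
Solve a·Δx + b·Δy = Δh: det = 400·115 − 240·140 = 12400.
∂h/∂x = [(+0.51)·115 − (+0.21)·140] / 12400 = +0.002359
∂h/∂y = [400·(+0.21) − 240·(+0.51)] / 12400 = -0.003097
Flow direction (−∇h) has components (-0.002359 E, +0.003097 N).
Azimuth = atan2(E, N) = atan2(-0.002359, +0.003097) = 322.7° ≈ 323°.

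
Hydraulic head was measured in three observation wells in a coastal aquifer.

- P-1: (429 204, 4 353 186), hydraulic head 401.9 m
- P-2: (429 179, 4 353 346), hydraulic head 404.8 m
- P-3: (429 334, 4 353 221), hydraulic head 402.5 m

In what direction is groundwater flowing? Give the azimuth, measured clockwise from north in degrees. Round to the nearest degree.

179°

With h = a·x + b·y + c and P-1 as origin, the differences give:
  (-25)·a + 160·b = +2.9
  130·a + 35·b = +0.6
Eliminate b (×35 and ×160, subtract): -21675·a = 5.50 → a = ∂h/∂x = -0.0002537
Back-substitute: b = ∂h/∂y = +0.01809.
Flow direction (−∇h) has components (+0.0002537 E, -0.01809 N).
Azimuth = atan2(E, N) = atan2(+0.0002537, -0.01809) = 179.2° ≈ 179°.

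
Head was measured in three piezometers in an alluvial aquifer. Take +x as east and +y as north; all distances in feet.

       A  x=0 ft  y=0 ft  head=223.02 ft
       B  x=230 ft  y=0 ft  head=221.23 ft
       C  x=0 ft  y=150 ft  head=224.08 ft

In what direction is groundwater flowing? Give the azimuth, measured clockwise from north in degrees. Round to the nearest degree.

132°

∂h/∂x = (221.23 − 223.02) / (230 − 0) = -0.007783
∂h/∂y = (224.08 − 223.02) / (150 − 0) = +0.007067
Flow direction (−∇h) has components (+0.007783 E, -0.007067 N).
Azimuth = atan2(E, N) = atan2(+0.007783, -0.007067) = 132.2° ≈ 132°.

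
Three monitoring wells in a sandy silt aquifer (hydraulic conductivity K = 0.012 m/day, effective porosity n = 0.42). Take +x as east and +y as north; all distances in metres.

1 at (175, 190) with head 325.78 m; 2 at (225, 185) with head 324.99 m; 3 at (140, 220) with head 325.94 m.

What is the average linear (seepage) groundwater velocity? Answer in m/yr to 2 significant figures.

Taking 1 as reference: 2−1 = (50, -5, -0.79); 3−1 = (-35, 30, +0.16).
Solve a·Δx + b·Δy = Δh: det = 50·30 − (-35)·(-5) = 1325.
∂h/∂x = [(-0.79)·30 − (+0.16)·(-5)] / 1325 = -0.01728
∂h/∂y = [50·(+0.16) − (-35)·(-0.79)] / 1325 = -0.01483
|∇h| = √(-0.01728² + -0.01483²) = 0.02277
Seepage velocity v = K·i/n = 0.012 × 0.02277 / 0.42 = 0.0006506 m/day = 0.2376 m/yr.

0.24 m/yr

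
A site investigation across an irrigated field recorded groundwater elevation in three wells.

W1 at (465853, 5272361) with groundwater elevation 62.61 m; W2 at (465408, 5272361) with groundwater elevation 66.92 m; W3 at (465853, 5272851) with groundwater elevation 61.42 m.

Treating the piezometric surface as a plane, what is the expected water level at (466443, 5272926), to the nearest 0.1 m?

∂h/∂x = (66.92 − 62.61) / (465408 − 465853) = -0.009685
∂h/∂y = (61.42 − 62.61) / (5272851 − 5272361) = -0.002429
h(466443, 5272926) = 62.61 + (-0.009685)·(590) + (-0.002429)·(565) = 62.61 -5.714 -1.372 = 55.523 m.

55.5 m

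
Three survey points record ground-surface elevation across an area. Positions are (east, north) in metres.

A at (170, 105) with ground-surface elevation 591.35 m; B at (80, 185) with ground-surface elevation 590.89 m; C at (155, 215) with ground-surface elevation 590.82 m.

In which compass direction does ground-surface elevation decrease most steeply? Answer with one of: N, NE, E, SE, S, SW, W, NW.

N

Differences from A: to B (Δx, Δy, Δh) = (-90, 80, -0.46); to C = (-15, 110, -0.53).
Determinant of the coordinate differences = (-90)·110 − (-15)·80 = -8700.
∂z/∂x = [(-0.46)·110 − (-0.53)·80] / -8700 = +0.0009425
∂z/∂y = [(-90)·(-0.53) − (-15)·(-0.46)] / -8700 = -0.004690
Steepest decrease is along −∇f = (-0.0009425 E, +0.004690 N) → north.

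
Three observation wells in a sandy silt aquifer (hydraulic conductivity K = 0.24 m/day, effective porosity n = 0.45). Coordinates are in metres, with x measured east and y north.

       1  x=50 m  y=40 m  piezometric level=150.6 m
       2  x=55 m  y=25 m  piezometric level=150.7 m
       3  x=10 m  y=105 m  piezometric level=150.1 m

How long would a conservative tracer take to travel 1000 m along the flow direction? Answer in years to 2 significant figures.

Three-point gradient (reference 1): Δ to 2 = (5, -15, +0.1), Δ to 3 = (-40, 65, -0.5).
∂h/∂x = +0.003636, ∂h/∂y = -0.005455 (det = -275).
|∇h| = √(0.003636² + -0.005455²) = 0.006556
Seepage velocity v = K·i/n = 0.24 × 0.006556 / 0.45 = 0.003497 m/day.
t = 1000 / 0.003497 = 2.86e+05 days = 783 years.

780 years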